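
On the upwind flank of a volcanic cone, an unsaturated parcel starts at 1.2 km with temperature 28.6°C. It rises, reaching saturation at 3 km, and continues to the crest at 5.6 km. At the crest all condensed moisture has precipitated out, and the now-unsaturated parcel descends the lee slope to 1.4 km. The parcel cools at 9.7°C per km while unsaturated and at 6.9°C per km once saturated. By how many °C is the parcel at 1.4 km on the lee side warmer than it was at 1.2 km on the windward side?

+5.34°C

1200 → 3000 m (dry, 9.7°C/km): ΔT = -9.7 × 1.8 = -17.46°C → T = 11.14°C
3000 → 5600 m (saturated, 6.9°C/km): ΔT = -6.9 × 2.6 = -17.94°C → T = -6.8°C
5600 → 1400 m (dry descent, 9.7°C/km): ΔT = +9.7 × 4.2 = +40.74°C → T = 33.94°C
Net change vs windward start: 33.94 − 28.6 = +5.34°C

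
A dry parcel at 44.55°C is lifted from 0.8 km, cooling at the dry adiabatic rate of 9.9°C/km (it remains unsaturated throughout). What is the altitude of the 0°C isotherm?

Height above start = (44.55 − 0) / 9.9 = 4.5 km
Altitude = 800 m + 4500 m = 5300 m

5.3 km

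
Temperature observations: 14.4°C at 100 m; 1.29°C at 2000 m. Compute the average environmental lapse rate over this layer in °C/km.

6.9°C/km

Γ = −ΔT/Δz = (14.4 − 1.29) / (2000 − 100) m
  = 13.11°C / 1.9 km = 6.9°C/km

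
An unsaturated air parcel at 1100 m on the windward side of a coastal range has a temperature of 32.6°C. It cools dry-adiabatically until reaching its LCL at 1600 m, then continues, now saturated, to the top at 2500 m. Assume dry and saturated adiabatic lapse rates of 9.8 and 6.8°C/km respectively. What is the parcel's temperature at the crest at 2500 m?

21.58°C

From 1100 m to 1600 m (dry): cools by 9.8 × 0.5 = 4.9°C, giving 27.7°C.
From 1600 m to 2500 m (saturated): cools by 6.8 × 0.9 = 6.12°C, giving 21.58°C.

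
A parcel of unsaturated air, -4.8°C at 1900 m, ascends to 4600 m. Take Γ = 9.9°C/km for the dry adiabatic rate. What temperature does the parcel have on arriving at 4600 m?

1900 → 4600 m (dry adiabatic, 9.9°C/km): ΔT = -9.9 × 2.7 = -26.73°C → T = -31.53°C

-31.53°C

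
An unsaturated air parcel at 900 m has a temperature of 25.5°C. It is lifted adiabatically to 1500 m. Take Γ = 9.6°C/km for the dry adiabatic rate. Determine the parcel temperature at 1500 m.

19.74°C

900–1500 m, dry adiabatic: Δz = 0.6 km ⇒ ΔT = -5.76°C; T = 19.74°C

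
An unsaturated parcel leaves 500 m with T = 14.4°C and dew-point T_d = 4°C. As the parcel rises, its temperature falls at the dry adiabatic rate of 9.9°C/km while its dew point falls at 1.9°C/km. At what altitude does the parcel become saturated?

1800 m

T and T_d converge at 9.9 − 1.9 = 8°C per km
Height above start = (14.4 − 4) / 8 = 1.3 km
LCL altitude = 500 m + 1300 m = 1800 m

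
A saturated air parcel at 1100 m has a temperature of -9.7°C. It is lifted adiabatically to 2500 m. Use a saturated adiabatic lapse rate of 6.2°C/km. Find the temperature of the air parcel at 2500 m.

-18.38°C

1100–2500 m, saturated adiabatic: Δz = 1.4 km ⇒ ΔT = -8.68°C; T = -18.38°C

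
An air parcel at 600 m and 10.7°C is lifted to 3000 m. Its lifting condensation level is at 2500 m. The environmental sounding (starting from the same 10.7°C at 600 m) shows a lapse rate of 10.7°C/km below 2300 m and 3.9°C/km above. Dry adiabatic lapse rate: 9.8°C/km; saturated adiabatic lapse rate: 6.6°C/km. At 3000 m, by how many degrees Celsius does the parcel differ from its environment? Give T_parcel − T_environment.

-1°C (parcel cooler than environment)

Parcel:
  Dry to 2500 m: -9.8 × 1.9 km = -18.62°C, so T = -7.92°C.
  Saturated to 3000 m: -6.6 × 0.5 km = -3.3°C, so T = -11.22°C.
Environment:
  Environment, lower layer to 2300 m: -10.7 × 1.7 km = -18.19°C, so T = -7.49°C.
  Environment, upper layer to 3000 m: -3.9 × 0.7 km = -2.73°C, so T = -10.22°C.
T_parcel − T_env = -11.22 − (-10.22) = -1°C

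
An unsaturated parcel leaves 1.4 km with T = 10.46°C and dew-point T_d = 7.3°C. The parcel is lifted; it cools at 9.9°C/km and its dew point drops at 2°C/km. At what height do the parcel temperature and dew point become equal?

T and T_d converge at 9.9 − 2 = 7.9°C per km
Height above start = (10.46 − 7.3) / 7.9 = 0.4 km
LCL altitude = 1400 m + 400 m = 1800 m

1.8 km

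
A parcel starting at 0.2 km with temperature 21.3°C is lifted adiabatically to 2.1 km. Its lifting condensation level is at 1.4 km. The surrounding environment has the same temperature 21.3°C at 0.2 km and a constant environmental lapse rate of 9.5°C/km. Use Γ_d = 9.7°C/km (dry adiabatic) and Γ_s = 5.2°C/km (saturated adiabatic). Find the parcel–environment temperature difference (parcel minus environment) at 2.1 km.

+2.77°C (parcel warmer than environment)

Parcel:
  Dry to 1400 m: -9.7 × 1.2 km = -11.64°C, so T = 9.66°C.
  Saturated to 2100 m: -5.2 × 0.7 km = -3.64°C, so T = 6.02°C.
Environment:
  Environment to 2100 m: -9.5 × 1.9 km = -18.05°C, so T = 3.25°C.
T_parcel − T_env = 6.02 − 3.25 = +2.77°C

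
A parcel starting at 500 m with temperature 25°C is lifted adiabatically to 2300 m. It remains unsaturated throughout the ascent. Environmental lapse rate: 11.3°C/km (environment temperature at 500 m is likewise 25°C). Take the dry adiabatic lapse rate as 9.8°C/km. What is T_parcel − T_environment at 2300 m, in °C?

Parcel:
  500–2300 m, dry: Δz = 1.8 km ⇒ ΔT = -17.64°C; T = 7.36°C
Environment:
  500–2300 m, environment: Δz = 1.8 km ⇒ ΔT = -20.34°C; T = 4.66°C
T_parcel − T_env = 7.36 − 4.66 = +2.7°C

+2.7°C (parcel warmer than environment)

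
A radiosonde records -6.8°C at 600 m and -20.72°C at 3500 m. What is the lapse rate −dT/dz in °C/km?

4.8°C/km

Γ = −ΔT/Δz = (-6.8 − (-20.72)) / (3500 − 600) m
  = 13.92°C / 2.9 km = 4.8°C/km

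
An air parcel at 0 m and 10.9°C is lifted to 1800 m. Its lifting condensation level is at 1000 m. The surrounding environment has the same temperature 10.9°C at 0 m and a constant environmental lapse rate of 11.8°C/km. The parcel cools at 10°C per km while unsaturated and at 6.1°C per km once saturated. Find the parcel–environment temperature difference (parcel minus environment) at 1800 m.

+6.36°C (parcel warmer than environment)

Parcel:
  From 0 m to 1000 m (dry): cools by 10 × 1 = 10°C, giving 0.9°C.
  From 1000 m to 1800 m (saturated): cools by 6.1 × 0.8 = 4.88°C, giving -3.98°C.
Environment:
  From 0 m to 1800 m (environment): cools by 11.8 × 1.8 = 21.24°C, giving -10.34°C.
T_parcel − T_env = -3.98 − (-10.34) = +6.36°C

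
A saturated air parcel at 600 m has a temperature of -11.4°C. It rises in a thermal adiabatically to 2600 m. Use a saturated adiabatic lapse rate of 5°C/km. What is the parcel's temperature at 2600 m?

From 600 m to 2600 m (saturated adiabatic): cools by 5 × 2 = 10°C, giving -21.4°C.

-21.4°C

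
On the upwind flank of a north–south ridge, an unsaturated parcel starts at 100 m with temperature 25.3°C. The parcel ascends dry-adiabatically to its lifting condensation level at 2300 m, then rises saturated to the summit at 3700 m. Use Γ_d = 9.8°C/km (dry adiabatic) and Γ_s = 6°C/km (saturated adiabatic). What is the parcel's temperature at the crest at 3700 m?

100 → 2300 m (dry, 9.8°C/km): ΔT = -9.8 × 2.2 = -21.56°C → T = 3.74°C
2300 → 3700 m (saturated, 6°C/km): ΔT = -6 × 1.4 = -8.4°C → T = -4.66°C

-4.66°C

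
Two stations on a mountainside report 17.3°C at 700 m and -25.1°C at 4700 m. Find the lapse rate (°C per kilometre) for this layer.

Γ = −ΔT/Δz = (17.3 − (-25.1)) / (4700 − 700) m
  = 42.4°C / 4 km = 10.6°C/km

10.6°C/km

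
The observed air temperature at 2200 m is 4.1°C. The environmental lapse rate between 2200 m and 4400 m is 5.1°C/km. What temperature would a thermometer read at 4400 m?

2200 → 4400 m (environmental, 5.1°C/km): ΔT = -5.1 × 2.2 = -11.22°C → T = -7.12°C

-7.12°C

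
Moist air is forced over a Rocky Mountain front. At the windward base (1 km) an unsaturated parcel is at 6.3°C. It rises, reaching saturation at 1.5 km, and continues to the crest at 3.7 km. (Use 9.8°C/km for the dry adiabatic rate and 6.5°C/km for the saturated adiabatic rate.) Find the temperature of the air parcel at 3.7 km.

Dry to 1500 m: -9.8 × 0.5 km = -4.9°C, so T = 1.4°C.
Saturated to 3700 m: -6.5 × 2.2 km = -14.3°C, so T = -12.9°C.

-12.9°C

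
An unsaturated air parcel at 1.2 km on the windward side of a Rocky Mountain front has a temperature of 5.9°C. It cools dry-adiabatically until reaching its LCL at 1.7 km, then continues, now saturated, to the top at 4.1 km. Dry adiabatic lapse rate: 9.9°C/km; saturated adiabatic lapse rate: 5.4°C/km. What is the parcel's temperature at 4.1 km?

-12.01°C

From 1200 m to 1700 m (dry): cools by 9.9 × 0.5 = 4.95°C, giving 0.95°C.
From 1700 m to 4100 m (saturated): cools by 5.4 × 2.4 = 12.96°C, giving -12.01°C.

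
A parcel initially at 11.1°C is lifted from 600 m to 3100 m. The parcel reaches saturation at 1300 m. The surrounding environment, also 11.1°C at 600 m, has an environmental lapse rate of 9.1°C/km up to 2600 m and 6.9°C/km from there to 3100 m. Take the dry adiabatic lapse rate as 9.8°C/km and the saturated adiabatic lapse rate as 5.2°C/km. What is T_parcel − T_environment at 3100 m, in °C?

+5.43°C (parcel warmer than environment)

Parcel:
  From 600 m to 1300 m (dry): cools by 9.8 × 0.7 = 6.86°C, giving 4.24°C.
  From 1300 m to 3100 m (saturated): cools by 5.2 × 1.8 = 9.36°C, giving -5.12°C.
Environment:
  From 600 m to 2600 m (environment, lower layer): cools by 9.1 × 2 = 18.2°C, giving -7.1°C.
  From 2600 m to 3100 m (environment, upper layer): cools by 6.9 × 0.5 = 3.45°C, giving -10.55°C.
T_parcel − T_env = -5.12 − (-10.55) = +5.43°C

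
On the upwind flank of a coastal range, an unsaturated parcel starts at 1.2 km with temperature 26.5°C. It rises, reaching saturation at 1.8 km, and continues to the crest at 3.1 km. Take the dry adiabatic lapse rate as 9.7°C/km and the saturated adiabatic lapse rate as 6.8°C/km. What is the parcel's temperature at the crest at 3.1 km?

11.84°C

Dry to 1800 m: -9.7 × 0.6 km = -5.82°C, so T = 20.68°C.
Saturated to 3100 m: -6.8 × 1.3 km = -8.84°C, so T = 11.84°C.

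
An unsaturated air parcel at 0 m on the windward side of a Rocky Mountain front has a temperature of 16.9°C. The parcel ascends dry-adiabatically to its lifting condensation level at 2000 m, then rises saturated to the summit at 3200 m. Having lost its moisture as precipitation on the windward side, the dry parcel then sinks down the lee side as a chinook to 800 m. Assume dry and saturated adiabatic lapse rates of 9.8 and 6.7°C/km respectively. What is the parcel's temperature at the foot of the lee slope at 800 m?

0–2000 m, dry: Δz = 2 km ⇒ ΔT = -19.6°C; T = -2.7°C
2000–3200 m, saturated: Δz = 1.2 km ⇒ ΔT = -8.04°C; T = -10.74°C
3200–800 m, dry descent: Δz = 2.4 km ⇒ ΔT = +23.52°C; T = 12.78°C

12.78°C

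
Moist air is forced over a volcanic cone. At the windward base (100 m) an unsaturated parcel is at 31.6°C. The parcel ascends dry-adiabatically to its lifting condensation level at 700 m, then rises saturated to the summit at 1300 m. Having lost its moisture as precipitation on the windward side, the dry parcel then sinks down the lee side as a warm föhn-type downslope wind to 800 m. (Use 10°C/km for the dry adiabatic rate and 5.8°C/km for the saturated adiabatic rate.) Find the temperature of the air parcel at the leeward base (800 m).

27.12°C

Dry to 700 m: -10 × 0.6 km = -6°C, so T = 25.6°C.
Saturated to 1300 m: -5.8 × 0.6 km = -3.48°C, so T = 22.12°C.
Dry descent to 800 m: +10 × 0.5 km = +5°C, so T = 27.12°C.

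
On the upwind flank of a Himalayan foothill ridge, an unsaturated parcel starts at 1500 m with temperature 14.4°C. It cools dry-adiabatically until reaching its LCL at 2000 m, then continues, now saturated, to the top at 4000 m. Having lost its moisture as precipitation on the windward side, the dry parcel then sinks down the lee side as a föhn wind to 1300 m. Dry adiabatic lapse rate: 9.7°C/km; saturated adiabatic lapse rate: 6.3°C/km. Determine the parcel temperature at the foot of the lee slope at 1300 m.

23.14°C

1500 → 2000 m (dry, 9.7°C/km): ΔT = -9.7 × 0.5 = -4.85°C → T = 9.55°C
2000 → 4000 m (saturated, 6.3°C/km): ΔT = -6.3 × 2 = -12.6°C → T = -3.05°C
4000 → 1300 m (dry descent, 9.7°C/km): ΔT = +9.7 × 2.7 = +26.19°C → T = 23.14°C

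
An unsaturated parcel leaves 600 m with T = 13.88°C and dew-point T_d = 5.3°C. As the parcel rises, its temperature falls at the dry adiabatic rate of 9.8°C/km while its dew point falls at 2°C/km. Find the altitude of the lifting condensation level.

T and T_d converge at 9.8 − 2 = 7.8°C per km
Height above start = (13.88 − 5.3) / 7.8 = 1.1 km
LCL altitude = 600 m + 1100 m = 1700 m

1700 m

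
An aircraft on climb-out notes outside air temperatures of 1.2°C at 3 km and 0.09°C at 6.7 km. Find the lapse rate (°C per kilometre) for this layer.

0.3°C/km

Γ = −ΔT/Δz = (1.2 − 0.09) / (6700 − 3000) m
  = 1.11°C / 3.7 km = 0.3°C/km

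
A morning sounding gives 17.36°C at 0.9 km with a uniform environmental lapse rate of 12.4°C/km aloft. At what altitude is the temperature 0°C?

Height above start = (17.36 − 0) / 12.4 = 1.4 km
Altitude = 900 m + 1400 m = 2300 m

2.3 km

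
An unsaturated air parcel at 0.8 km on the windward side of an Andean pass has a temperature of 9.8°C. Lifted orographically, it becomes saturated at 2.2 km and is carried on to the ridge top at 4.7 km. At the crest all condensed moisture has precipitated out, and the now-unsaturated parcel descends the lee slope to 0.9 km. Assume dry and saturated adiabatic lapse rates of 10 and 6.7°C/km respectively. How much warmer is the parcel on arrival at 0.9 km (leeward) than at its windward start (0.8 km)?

800–2200 m, dry: Δz = 1.4 km ⇒ ΔT = -14°C; T = -4.2°C
2200–4700 m, saturated: Δz = 2.5 km ⇒ ΔT = -16.75°C; T = -20.95°C
4700–900 m, dry descent: Δz = 3.8 km ⇒ ΔT = +38°C; T = 17.05°C
Net change vs windward start: 17.05 − 9.8 = +7.25°C

+7.25°C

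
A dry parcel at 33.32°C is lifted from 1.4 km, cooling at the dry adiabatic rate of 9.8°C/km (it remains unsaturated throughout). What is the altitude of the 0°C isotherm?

Height above start = (33.32 − 0) / 9.8 = 3.4 km
Altitude = 1400 m + 3400 m = 4800 m

4.8 km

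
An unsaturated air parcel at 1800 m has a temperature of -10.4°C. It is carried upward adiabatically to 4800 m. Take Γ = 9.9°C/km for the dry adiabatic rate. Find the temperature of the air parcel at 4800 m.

1800–4800 m, dry adiabatic: Δz = 3 km ⇒ ΔT = -29.7°C; T = -40.1°C

-40.1°C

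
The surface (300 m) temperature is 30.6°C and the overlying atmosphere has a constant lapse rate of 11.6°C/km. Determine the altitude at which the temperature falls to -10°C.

Height above start = (30.6 − (-10)) / 11.6 = 3.5 km
Altitude = 300 m + 3500 m = 3800 m

3800 m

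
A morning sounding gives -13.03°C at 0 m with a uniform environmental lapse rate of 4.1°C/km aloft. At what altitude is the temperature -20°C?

Height above start = (-13.03 − (-20)) / 4.1 = 1.7 km
Altitude = 0 m + 1700 m = 1700 m

1700 m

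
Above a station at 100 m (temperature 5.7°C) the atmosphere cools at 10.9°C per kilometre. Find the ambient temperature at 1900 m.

-13.92°C

Environmental to 1900 m: -10.9 × 1.8 km = -19.62°C, so T = -13.92°C.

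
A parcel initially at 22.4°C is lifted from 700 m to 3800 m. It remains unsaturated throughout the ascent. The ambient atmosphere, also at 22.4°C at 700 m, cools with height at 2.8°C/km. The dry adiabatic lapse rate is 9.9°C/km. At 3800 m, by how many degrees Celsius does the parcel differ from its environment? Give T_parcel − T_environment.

-22.01°C (parcel cooler than environment)

Parcel:
  From 700 m to 3800 m (dry): cools by 9.9 × 3.1 = 30.69°C, giving -8.29°C.
Environment:
  From 700 m to 3800 m (environment): cools by 2.8 × 3.1 = 8.68°C, giving 13.72°C.
T_parcel − T_env = -8.29 − 13.72 = -22.01°C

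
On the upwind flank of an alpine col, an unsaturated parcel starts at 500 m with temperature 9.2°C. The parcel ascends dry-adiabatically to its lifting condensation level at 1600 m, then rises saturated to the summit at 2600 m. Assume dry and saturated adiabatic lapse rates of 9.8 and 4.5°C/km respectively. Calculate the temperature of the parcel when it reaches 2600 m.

-6.08°C

500 → 1600 m (dry, 9.8°C/km): ΔT = -9.8 × 1.1 = -10.78°C → T = -1.58°C
1600 → 2600 m (saturated, 4.5°C/km): ΔT = -4.5 × 1 = -4.5°C → T = -6.08°C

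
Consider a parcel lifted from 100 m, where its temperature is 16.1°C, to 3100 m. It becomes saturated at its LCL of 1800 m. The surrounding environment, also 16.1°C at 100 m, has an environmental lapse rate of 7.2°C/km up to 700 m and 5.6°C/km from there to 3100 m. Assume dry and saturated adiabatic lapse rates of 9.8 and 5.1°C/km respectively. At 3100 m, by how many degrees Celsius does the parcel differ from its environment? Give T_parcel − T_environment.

-5.53°C (parcel cooler than environment)

Parcel:
  Dry to 1800 m: -9.8 × 1.7 km = -16.66°C, so T = -0.56°C.
  Saturated to 3100 m: -5.1 × 1.3 km = -6.63°C, so T = -7.19°C.
Environment:
  Environment, lower layer to 700 m: -7.2 × 0.6 km = -4.32°C, so T = 11.78°C.
  Environment, upper layer to 3100 m: -5.6 × 2.4 km = -13.44°C, so T = -1.66°C.
T_parcel − T_env = -7.19 − (-1.66) = -5.53°C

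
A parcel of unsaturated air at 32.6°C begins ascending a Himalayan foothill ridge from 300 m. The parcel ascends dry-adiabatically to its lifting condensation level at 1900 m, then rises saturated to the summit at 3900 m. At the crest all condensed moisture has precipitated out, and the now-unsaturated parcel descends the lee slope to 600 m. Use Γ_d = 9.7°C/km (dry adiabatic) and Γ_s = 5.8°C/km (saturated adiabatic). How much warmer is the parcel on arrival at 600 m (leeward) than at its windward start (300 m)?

+4.89°C

Dry to 1900 m: -9.7 × 1.6 km = -15.52°C, so T = 17.08°C.
Saturated to 3900 m: -5.8 × 2 km = -11.6°C, so T = 5.48°C.
Dry descent to 600 m: +9.7 × 3.3 km = +32.01°C, so T = 37.49°C.
Net change vs windward start: 37.49 − 32.6 = +4.89°C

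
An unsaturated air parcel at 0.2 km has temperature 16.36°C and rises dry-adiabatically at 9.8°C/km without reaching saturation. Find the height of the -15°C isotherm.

3.4 km

Height above start = (16.36 − (-15)) / 9.8 = 3.2 km
Altitude = 200 m + 3200 m = 3400 m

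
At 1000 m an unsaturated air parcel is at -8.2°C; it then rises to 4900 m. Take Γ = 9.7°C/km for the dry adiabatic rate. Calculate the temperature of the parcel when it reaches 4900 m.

-46.03°C

From 1000 m to 4900 m (dry adiabatic): cools by 9.7 × 3.9 = 37.83°C, giving -46.03°C.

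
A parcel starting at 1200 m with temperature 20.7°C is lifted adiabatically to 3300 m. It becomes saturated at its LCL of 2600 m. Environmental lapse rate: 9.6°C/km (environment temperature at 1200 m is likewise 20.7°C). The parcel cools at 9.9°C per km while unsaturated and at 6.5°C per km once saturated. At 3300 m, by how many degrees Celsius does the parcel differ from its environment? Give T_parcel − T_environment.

Parcel:
  1200–2600 m, dry: Δz = 1.4 km ⇒ ΔT = -13.86°C; T = 6.84°C
  2600–3300 m, saturated: Δz = 0.7 km ⇒ ΔT = -4.55°C; T = 2.29°C
Environment:
  1200–3300 m, environment: Δz = 2.1 km ⇒ ΔT = -20.16°C; T = 0.54°C
T_parcel − T_env = 2.29 − 0.54 = +1.75°C

+1.75°C (parcel warmer than environment)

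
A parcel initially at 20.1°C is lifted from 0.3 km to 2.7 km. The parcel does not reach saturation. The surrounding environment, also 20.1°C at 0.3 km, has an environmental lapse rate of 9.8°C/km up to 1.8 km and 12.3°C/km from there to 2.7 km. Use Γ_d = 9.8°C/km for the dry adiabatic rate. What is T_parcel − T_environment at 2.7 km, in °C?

+2.25°C (parcel warmer than environment)

Parcel:
  From 300 m to 2700 m (dry): cools by 9.8 × 2.4 = 23.52°C, giving -3.42°C.
Environment:
  From 300 m to 1800 m (environment, lower layer): cools by 9.8 × 1.5 = 14.7°C, giving 5.4°C.
  From 1800 m to 2700 m (environment, upper layer): cools by 12.3 × 0.9 = 11.07°C, giving -5.67°C.
T_parcel − T_env = -3.42 − (-5.67) = +2.25°C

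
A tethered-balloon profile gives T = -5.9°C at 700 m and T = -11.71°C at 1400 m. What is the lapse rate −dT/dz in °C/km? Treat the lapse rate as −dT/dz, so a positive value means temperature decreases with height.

8.3°C/km

Γ = −ΔT/Δz = (-5.9 − (-11.71)) / (1400 − 700) m
  = 5.81°C / 0.7 km = 8.3°C/km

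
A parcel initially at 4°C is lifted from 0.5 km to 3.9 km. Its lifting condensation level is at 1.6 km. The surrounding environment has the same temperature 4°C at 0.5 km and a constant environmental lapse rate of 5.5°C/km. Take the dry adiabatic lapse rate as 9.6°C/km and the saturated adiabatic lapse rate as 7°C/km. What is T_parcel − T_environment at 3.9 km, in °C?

-7.96°C (parcel cooler than environment)

Parcel:
  500–1600 m, dry: Δz = 1.1 km ⇒ ΔT = -10.56°C; T = -6.56°C
  1600–3900 m, saturated: Δz = 2.3 km ⇒ ΔT = -16.1°C; T = -22.66°C
Environment:
  500–3900 m, environment: Δz = 3.4 km ⇒ ΔT = -18.7°C; T = -14.7°C
T_parcel − T_env = -22.66 − (-14.7) = -7.96°C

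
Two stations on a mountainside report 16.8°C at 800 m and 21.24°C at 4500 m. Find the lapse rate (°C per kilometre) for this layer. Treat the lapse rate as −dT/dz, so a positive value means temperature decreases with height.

-1.2°C/km

Γ = −ΔT/Δz = (16.8 − 21.24) / (4500 − 800) m
  = -4.44°C / 3.7 km = -1.2°C/km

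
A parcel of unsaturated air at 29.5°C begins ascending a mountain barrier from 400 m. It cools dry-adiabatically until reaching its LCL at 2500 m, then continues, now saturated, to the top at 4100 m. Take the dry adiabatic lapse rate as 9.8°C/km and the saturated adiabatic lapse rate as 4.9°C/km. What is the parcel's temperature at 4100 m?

1.08°C

400 → 2500 m (dry, 9.8°C/km): ΔT = -9.8 × 2.1 = -20.58°C → T = 8.92°C
2500 → 4100 m (saturated, 4.9°C/km): ΔT = -4.9 × 1.6 = -7.84°C → T = 1.08°C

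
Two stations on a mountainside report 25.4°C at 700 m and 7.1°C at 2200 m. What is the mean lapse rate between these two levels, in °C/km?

Γ = −ΔT/Δz = (25.4 − 7.1) / (2200 − 700) m
  = 18.3°C / 1.5 km = 12.2°C/km

12.2°C/km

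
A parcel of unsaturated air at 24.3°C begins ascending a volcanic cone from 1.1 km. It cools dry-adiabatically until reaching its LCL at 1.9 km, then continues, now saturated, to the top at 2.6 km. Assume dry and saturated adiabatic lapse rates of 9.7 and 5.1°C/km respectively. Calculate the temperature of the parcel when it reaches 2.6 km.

12.97°C

1100 → 1900 m (dry, 9.7°C/km): ΔT = -9.7 × 0.8 = -7.76°C → T = 16.54°C
1900 → 2600 m (saturated, 5.1°C/km): ΔT = -5.1 × 0.7 = -3.57°C → T = 12.97°C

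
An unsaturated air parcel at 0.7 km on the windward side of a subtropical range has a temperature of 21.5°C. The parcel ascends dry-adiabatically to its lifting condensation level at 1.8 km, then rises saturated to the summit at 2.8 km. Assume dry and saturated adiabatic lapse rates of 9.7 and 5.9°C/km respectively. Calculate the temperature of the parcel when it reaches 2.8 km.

From 700 m to 1800 m (dry): cools by 9.7 × 1.1 = 10.67°C, giving 10.83°C.
From 1800 m to 2800 m (saturated): cools by 5.9 × 1 = 5.9°C, giving 4.93°C.

4.93°C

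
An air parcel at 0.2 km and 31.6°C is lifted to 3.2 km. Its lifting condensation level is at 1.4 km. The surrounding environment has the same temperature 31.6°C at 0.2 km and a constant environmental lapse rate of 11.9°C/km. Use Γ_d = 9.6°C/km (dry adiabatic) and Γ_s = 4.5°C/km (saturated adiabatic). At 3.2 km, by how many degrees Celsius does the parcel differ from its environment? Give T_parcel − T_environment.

Parcel:
  Dry to 1400 m: -9.6 × 1.2 km = -11.52°C, so T = 20.08°C.
  Saturated to 3200 m: -4.5 × 1.8 km = -8.1°C, so T = 11.98°C.
Environment:
  Environment to 3200 m: -11.9 × 3 km = -35.7°C, so T = -4.1°C.
T_parcel − T_env = 11.98 − (-4.1) = +16.08°C

+16.08°C (parcel warmer than environment)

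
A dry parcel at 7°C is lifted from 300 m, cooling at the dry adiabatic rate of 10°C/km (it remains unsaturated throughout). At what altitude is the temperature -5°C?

1500 m

Height above start = (7 − (-5)) / 10 = 1.2 km
Altitude = 300 m + 1200 m = 1500 m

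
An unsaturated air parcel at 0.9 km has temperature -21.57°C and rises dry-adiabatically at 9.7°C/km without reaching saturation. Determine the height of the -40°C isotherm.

2.8 km

Height above start = (-21.57 − (-40)) / 9.7 = 1.9 km
Altitude = 900 m + 1900 m = 2800 m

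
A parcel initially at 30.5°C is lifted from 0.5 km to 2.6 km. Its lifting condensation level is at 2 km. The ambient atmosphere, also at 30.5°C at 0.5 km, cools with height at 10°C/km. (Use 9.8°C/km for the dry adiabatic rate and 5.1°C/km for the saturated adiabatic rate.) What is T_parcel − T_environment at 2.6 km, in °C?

+3.24°C (parcel warmer than environment)

Parcel:
  Dry to 2000 m: -9.8 × 1.5 km = -14.7°C, so T = 15.8°C.
  Saturated to 2600 m: -5.1 × 0.6 km = -3.06°C, so T = 12.74°C.
Environment:
  Environment to 2600 m: -10 × 2.1 km = -21°C, so T = 9.5°C.
T_parcel − T_env = 12.74 − 9.5 = +3.24°C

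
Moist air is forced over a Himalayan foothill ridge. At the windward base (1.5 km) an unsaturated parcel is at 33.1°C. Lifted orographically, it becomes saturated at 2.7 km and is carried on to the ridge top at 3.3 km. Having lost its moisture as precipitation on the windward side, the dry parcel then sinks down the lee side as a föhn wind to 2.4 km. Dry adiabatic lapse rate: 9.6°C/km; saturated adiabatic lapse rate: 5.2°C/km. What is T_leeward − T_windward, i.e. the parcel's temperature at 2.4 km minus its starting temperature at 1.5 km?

-6°C

1500 → 2700 m (dry, 9.6°C/km): ΔT = -9.6 × 1.2 = -11.52°C → T = 21.58°C
2700 → 3300 m (saturated, 5.2°C/km): ΔT = -5.2 × 0.6 = -3.12°C → T = 18.46°C
3300 → 2400 m (dry descent, 9.6°C/km): ΔT = +9.6 × 0.9 = +8.64°C → T = 27.1°C
Net change vs windward start: 27.1 − 33.1 = -6°C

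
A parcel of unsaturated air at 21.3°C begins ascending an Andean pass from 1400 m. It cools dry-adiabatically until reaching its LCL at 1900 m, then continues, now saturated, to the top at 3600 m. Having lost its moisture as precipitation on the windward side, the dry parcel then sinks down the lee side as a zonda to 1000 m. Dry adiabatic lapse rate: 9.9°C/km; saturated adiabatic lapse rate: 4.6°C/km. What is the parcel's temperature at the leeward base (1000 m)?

34.27°C

From 1400 m to 1900 m (dry): cools by 9.9 × 0.5 = 4.95°C, giving 16.35°C.
From 1900 m to 3600 m (saturated): cools by 4.6 × 1.7 = 7.82°C, giving 8.53°C.
From 3600 m to 1000 m (dry descent): warms by 9.9 × 2.6 = 25.74°C, giving 34.27°C.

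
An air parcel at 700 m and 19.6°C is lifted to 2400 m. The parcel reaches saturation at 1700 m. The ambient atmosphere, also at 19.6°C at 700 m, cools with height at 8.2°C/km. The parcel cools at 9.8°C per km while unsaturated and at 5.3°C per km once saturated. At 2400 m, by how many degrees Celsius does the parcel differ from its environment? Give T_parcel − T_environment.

Parcel:
  700 → 1700 m (dry, 9.8°C/km): ΔT = -9.8 × 1 = -9.8°C → T = 9.8°C
  1700 → 2400 m (saturated, 5.3°C/km): ΔT = -5.3 × 0.7 = -3.71°C → T = 6.09°C
Environment:
  700 → 2400 m (environment, 8.2°C/km): ΔT = -8.2 × 1.7 = -13.94°C → T = 5.66°C
T_parcel − T_env = 6.09 − 5.66 = +0.43°C

+0.43°C (parcel warmer than environment)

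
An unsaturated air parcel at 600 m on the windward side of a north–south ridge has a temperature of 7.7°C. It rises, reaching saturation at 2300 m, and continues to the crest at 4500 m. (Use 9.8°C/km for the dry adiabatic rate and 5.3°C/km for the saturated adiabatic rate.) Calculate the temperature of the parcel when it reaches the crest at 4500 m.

-20.62°C

Dry to 2300 m: -9.8 × 1.7 km = -16.66°C, so T = -8.96°C.
Saturated to 4500 m: -5.3 × 2.2 km = -11.66°C, so T = -20.62°C.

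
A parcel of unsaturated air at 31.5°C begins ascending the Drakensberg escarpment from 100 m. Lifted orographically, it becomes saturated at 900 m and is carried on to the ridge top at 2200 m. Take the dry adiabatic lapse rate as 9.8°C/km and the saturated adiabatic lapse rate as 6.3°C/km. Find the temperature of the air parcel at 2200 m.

Dry to 900 m: -9.8 × 0.8 km = -7.84°C, so T = 23.66°C.
Saturated to 2200 m: -6.3 × 1.3 km = -8.19°C, so T = 15.47°C.

15.47°C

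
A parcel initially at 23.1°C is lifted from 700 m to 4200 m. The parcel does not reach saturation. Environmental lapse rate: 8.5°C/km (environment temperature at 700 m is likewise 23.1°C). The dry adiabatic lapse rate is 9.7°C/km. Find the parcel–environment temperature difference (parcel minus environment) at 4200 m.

Parcel:
  700 → 4200 m (dry, 9.7°C/km): ΔT = -9.7 × 3.5 = -33.95°C → T = -10.85°C
Environment:
  700 → 4200 m (environment, 8.5°C/km): ΔT = -8.5 × 3.5 = -29.75°C → T = -6.65°C
T_parcel − T_env = -10.85 − (-6.65) = -4.2°C

-4.2°C (parcel cooler than environment)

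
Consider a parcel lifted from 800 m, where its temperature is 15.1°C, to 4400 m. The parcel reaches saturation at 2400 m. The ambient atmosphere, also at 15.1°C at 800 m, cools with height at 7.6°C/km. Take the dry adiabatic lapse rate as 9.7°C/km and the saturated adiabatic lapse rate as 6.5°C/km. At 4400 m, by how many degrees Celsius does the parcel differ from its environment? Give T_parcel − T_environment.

-1.16°C (parcel cooler than environment)

Parcel:
  800–2400 m, dry: Δz = 1.6 km ⇒ ΔT = -15.52°C; T = -0.42°C
  2400–4400 m, saturated: Δz = 2 km ⇒ ΔT = -13°C; T = -13.42°C
Environment:
  800–4400 m, environment: Δz = 3.6 km ⇒ ΔT = -27.36°C; T = -12.26°C
T_parcel − T_env = -13.42 − (-12.26) = -1.16°C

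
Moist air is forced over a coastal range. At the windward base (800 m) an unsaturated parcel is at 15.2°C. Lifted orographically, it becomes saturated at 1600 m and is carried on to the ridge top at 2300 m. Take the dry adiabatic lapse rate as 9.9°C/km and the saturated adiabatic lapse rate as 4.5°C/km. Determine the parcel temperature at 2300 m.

4.13°C

Dry to 1600 m: -9.9 × 0.8 km = -7.92°C, so T = 7.28°C.
Saturated to 2300 m: -4.5 × 0.7 km = -3.15°C, so T = 4.13°C.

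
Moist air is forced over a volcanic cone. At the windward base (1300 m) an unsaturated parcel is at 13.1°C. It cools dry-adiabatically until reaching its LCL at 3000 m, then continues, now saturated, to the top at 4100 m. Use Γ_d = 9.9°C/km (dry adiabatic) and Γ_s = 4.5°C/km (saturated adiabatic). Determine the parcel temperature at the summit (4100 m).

1300–3000 m, dry: Δz = 1.7 km ⇒ ΔT = -16.83°C; T = -3.73°C
3000–4100 m, saturated: Δz = 1.1 km ⇒ ΔT = -4.95°C; T = -8.68°C

-8.68°C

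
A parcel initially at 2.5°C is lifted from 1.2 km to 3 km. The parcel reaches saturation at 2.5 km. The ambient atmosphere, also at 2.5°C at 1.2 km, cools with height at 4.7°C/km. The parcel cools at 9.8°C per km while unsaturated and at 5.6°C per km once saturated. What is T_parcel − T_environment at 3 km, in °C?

-7.08°C (parcel cooler than environment)

Parcel:
  Dry to 2500 m: -9.8 × 1.3 km = -12.74°C, so T = -10.24°C.
  Saturated to 3000 m: -5.6 × 0.5 km = -2.8°C, so T = -13.04°C.
Environment:
  Environment to 3000 m: -4.7 × 1.8 km = -8.46°C, so T = -5.96°C.
T_parcel − T_env = -13.04 − (-5.96) = -7.08°C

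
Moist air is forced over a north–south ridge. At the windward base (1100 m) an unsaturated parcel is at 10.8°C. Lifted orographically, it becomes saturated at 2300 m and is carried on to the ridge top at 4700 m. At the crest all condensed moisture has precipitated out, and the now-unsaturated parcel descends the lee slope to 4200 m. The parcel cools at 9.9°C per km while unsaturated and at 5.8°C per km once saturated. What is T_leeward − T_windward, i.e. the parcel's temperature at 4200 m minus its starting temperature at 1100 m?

From 1100 m to 2300 m (dry): cools by 9.9 × 1.2 = 11.88°C, giving -1.08°C.
From 2300 m to 4700 m (saturated): cools by 5.8 × 2.4 = 13.92°C, giving -15°C.
From 4700 m to 4200 m (dry descent): warms by 9.9 × 0.5 = 4.95°C, giving -10.05°C.
Net change vs windward start: -10.05 − 10.8 = -20.85°C

-20.85°C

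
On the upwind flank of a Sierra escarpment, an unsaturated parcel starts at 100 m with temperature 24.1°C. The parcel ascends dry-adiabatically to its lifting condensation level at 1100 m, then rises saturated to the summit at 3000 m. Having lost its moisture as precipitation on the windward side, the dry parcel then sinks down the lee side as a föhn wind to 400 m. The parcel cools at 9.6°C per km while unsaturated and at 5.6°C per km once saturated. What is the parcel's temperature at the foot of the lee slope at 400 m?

100 → 1100 m (dry, 9.6°C/km): ΔT = -9.6 × 1 = -9.6°C → T = 14.5°C
1100 → 3000 m (saturated, 5.6°C/km): ΔT = -5.6 × 1.9 = -10.64°C → T = 3.86°C
3000 → 400 m (dry descent, 9.6°C/km): ΔT = +9.6 × 2.6 = +24.96°C → T = 28.82°C

28.82°C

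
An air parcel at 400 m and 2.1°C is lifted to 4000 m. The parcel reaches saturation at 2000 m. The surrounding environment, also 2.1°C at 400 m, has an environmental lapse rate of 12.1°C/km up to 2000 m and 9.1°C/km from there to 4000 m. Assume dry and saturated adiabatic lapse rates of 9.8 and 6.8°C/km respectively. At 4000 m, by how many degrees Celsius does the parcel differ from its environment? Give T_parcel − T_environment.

Parcel:
  Dry to 2000 m: -9.8 × 1.6 km = -15.68°C, so T = -13.58°C.
  Saturated to 4000 m: -6.8 × 2 km = -13.6°C, so T = -27.18°C.
Environment:
  Environment, lower layer to 2000 m: -12.1 × 1.6 km = -19.36°C, so T = -17.26°C.
  Environment, upper layer to 4000 m: -9.1 × 2 km = -18.2°C, so T = -35.46°C.
T_parcel − T_env = -27.18 − (-35.46) = +8.28°C

+8.28°C (parcel warmer than environment)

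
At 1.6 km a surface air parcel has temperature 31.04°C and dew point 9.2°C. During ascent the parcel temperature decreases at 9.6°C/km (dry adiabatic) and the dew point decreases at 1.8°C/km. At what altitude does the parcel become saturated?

T and T_d converge at 9.6 − 1.8 = 7.8°C per km
Height above start = (31.04 − 9.2) / 7.8 = 2.8 km
LCL altitude = 1600 m + 2800 m = 4400 m

4.4 km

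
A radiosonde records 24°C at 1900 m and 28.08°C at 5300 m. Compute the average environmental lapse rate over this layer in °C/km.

-1.2°C/km

Γ = −ΔT/Δz = (24 − 28.08) / (5300 − 1900) m
  = -4.08°C / 3.4 km = -1.2°C/km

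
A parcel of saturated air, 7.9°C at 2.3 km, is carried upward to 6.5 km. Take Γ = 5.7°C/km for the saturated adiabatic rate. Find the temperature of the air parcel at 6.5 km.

2300 → 6500 m (saturated adiabatic, 5.7°C/km): ΔT = -5.7 × 4.2 = -23.94°C → T = -16.04°C

-16.04°C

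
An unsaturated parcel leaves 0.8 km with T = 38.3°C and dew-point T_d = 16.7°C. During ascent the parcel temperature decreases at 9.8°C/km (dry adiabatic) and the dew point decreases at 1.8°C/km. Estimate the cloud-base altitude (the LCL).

T and T_d converge at 9.8 − 1.8 = 8°C per km
Height above start = (38.3 − 16.7) / 8 = 2.7 km
LCL altitude = 800 m + 2700 m = 3500 m

3.5 km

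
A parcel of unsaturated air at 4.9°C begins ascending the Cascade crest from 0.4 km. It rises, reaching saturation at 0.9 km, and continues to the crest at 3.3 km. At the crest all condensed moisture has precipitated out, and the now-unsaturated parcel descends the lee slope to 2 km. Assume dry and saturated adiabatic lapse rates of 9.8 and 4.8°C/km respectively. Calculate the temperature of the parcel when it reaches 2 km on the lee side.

1.22°C

Dry to 900 m: -9.8 × 0.5 km = -4.9°C, so T = 0°C.
Saturated to 3300 m: -4.8 × 2.4 km = -11.52°C, so T = -11.52°C.
Dry descent to 2000 m: +9.8 × 1.3 km = +12.74°C, so T = 1.22°C.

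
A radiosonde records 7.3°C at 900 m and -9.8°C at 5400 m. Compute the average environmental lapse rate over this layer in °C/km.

3.8°C/km

Γ = −ΔT/Δz = (7.3 − (-9.8)) / (5400 − 900) m
  = 17.1°C / 4.5 km = 3.8°C/km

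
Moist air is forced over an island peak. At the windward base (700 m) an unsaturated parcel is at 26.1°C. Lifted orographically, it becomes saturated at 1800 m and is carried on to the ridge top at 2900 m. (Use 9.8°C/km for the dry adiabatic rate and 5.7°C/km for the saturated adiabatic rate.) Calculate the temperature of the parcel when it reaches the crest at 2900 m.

9.05°C

Dry to 1800 m: -9.8 × 1.1 km = -10.78°C, so T = 15.32°C.
Saturated to 2900 m: -5.7 × 1.1 km = -6.27°C, so T = 9.05°C.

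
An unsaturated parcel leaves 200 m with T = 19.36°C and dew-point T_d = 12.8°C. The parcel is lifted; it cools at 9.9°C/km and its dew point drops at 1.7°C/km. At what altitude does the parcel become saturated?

1000 m

T and T_d converge at 9.9 − 1.7 = 8.2°C per km
Height above start = (19.36 − 12.8) / 8.2 = 0.8 km
LCL altitude = 200 m + 800 m = 1000 m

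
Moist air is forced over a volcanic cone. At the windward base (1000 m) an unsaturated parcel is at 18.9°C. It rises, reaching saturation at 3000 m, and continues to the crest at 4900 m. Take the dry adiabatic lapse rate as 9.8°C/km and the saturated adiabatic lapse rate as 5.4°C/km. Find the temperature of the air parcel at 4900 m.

From 1000 m to 3000 m (dry): cools by 9.8 × 2 = 19.6°C, giving -0.7°C.
From 3000 m to 4900 m (saturated): cools by 5.4 × 1.9 = 10.26°C, giving -10.96°C.

-10.96°C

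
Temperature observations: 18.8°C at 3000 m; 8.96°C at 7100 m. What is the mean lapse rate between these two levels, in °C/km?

Γ = −ΔT/Δz = (18.8 − 8.96) / (7100 − 3000) m
  = 9.84°C / 4.1 km = 2.4°C/km

2.4°C/km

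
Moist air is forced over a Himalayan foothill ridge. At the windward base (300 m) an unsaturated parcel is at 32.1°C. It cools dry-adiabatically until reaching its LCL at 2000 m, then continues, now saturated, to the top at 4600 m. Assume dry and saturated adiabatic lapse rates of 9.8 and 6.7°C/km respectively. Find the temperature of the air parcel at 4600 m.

-1.98°C

From 300 m to 2000 m (dry): cools by 9.8 × 1.7 = 16.66°C, giving 15.44°C.
From 2000 m to 4600 m (saturated): cools by 6.7 × 2.6 = 17.42°C, giving -1.98°C.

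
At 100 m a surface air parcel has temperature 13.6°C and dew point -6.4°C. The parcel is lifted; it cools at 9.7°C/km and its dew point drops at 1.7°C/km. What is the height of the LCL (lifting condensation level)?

T and T_d converge at 9.7 − 1.7 = 8°C per km
Height above start = (13.6 − (-6.4)) / 8 = 2.5 km
LCL altitude = 100 m + 2500 m = 2600 m

2600 m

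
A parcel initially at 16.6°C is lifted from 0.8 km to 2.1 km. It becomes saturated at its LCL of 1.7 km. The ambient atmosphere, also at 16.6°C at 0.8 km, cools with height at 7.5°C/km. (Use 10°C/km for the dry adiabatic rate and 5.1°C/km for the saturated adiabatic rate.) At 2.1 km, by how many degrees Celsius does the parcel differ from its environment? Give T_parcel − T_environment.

Parcel:
  Dry to 1700 m: -10 × 0.9 km = -9°C, so T = 7.6°C.
  Saturated to 2100 m: -5.1 × 0.4 km = -2.04°C, so T = 5.56°C.
Environment:
  Environment to 2100 m: -7.5 × 1.3 km = -9.75°C, so T = 6.85°C.
T_parcel − T_env = 5.56 − 6.85 = -1.29°C

-1.29°C (parcel cooler than environment)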